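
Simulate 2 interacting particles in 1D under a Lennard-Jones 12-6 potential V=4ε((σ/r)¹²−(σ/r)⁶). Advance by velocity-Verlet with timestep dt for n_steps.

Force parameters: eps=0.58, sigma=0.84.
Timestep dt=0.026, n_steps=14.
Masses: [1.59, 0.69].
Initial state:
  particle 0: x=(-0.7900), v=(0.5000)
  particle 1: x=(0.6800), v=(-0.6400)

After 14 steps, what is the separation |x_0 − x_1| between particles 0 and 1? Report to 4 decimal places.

step 0: x0=(-0.7900) x1=(0.6800)
step 1: x0=(-0.7769) x1=(0.6632)
step 2: x0=(-0.7637) x1=(0.6461)
step 3: x0=(-0.7503) x1=(0.6285)
step 4: x0=(-0.7368) x1=(0.6106)
step 5: x0=(-0.7229) x1=(0.5921)
step 6: x0=(-0.7089) x1=(0.5729)
step 7: x0=(-0.6945) x1=(0.5531)
step 8: x0=(-0.6797) x1=(0.5325)
step 9: x0=(-0.6646) x1=(0.5108)
step 10: x0=(-0.6489) x1=(0.4881)
step 11: x0=(-0.6327) x1=(0.4640)
step 12: x0=(-0.6158) x1=(0.4384)
step 13: x0=(-0.5983) x1=(0.4113)
step 14: x0=(-0.5800) x1=(0.3826)

0.9626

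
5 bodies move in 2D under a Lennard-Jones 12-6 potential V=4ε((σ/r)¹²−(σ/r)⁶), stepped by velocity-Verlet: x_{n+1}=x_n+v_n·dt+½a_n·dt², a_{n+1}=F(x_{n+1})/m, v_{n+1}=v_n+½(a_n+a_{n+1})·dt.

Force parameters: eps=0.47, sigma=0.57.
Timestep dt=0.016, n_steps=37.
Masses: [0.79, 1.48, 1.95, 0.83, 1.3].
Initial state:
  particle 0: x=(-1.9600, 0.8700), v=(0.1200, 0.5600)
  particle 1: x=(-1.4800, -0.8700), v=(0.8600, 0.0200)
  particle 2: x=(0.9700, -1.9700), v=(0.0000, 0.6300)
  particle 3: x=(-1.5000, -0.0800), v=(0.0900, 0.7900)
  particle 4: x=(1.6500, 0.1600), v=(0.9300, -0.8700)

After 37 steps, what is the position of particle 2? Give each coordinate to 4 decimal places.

(0.9701, -1.5968)

step 0: x0=(-1.9600, 0.8700) x1=(-1.4800, -0.8700) x2=(0.9700, -1.9700) x3=(-1.5000, -0.0800) x4=(1.6500, 0.1600)
step 1: x0=(-1.9581, 0.8789) x1=(-1.4662, -0.8696) x2=(0.9700, -1.9599) x3=(-1.4986, -0.0675) x4=(1.6649, 0.1461)
step 2: x0=(-1.9561, 0.8878) x1=(-1.4525, -0.8689) x2=(0.9700, -1.9498) x3=(-1.4972, -0.0554) x4=(1.6798, 0.1322)
step 3: x0=(-1.9541, 0.8965) x1=(-1.4388, -0.8680) x2=(0.9700, -1.9398) x3=(-1.4958, -0.0436) x4=(1.6946, 0.1182)
step 4: x0=(-1.9520, 0.9052) x1=(-1.4250, -0.8669) x2=(0.9700, -1.9297) x3=(-1.4944, -0.0321) x4=(1.7095, 0.1043)
step 5: x0=(-1.9499, 0.9138) x1=(-1.4113, -0.8656) x2=(0.9700, -1.9196) x3=(-1.4930, -0.0209) x4=(1.7244, 0.0904)
step 6: x0=(-1.9478, 0.9224) x1=(-1.3976, -0.8642) x2=(0.9700, -1.9095) x3=(-1.4916, -0.0098) x4=(1.7393, 0.0765)
step 7: x0=(-1.9456, 0.9308) x1=(-1.3840, -0.8625) x2=(0.9700, -1.8994) x3=(-1.4903, 0.0010) x4=(1.7542, 0.0626)
step 8: x0=(-1.9434, 0.9391) x1=(-1.3703, -0.8608) x2=(0.9700, -1.8894) x3=(-1.4889, 0.0117) x4=(1.7690, 0.0486)
step 9: x0=(-1.9412, 0.9474) x1=(-1.3567, -0.8589) x2=(0.9700, -1.8793) x3=(-1.4876, 0.0221) x4=(1.7839, 0.0347)
step 10: x0=(-1.9389, 0.9556) x1=(-1.3431, -0.8569) x2=(0.9700, -1.8692) x3=(-1.4862, 0.0325) x4=(1.7988, 0.0208)
step 11: x0=(-1.9365, 0.9637) x1=(-1.3295, -0.8547) x2=(0.9700, -1.8591) x3=(-1.4849, 0.0427) x4=(1.8137, 0.0069)
step 12: x0=(-1.9341, 0.9717) x1=(-1.3159, -0.8525) x2=(0.9700, -1.8490) x3=(-1.4836, 0.0528) x4=(1.8285, -0.0071)
step 13: x0=(-1.9317, 0.9796) x1=(-1.3023, -0.8501) x2=(0.9700, -1.8389) x3=(-1.4822, 0.0628) x4=(1.8434, -0.0210)
step 14: x0=(-1.9292, 0.9874) x1=(-1.2888, -0.8476) x2=(0.9700, -1.8289) x3=(-1.4809, 0.0727) x4=(1.8583, -0.0349)
step 15: x0=(-1.9267, 0.9952) x1=(-1.2753, -0.8451) x2=(0.9700, -1.8188) x3=(-1.4796, 0.0825) x4=(1.8732, -0.0488)
step 16: x0=(-1.9242, 1.0028) x1=(-1.2618, -0.8424) x2=(0.9700, -1.8087) x3=(-1.4783, 0.0923) x4=(1.8881, -0.0628)
step 17: x0=(-1.9215, 1.0103) x1=(-1.2483, -0.8397) x2=(0.9700, -1.7986) x3=(-1.4771, 0.1020) x4=(1.9029, -0.0767)
step 18: x0=(-1.9189, 1.0178) x1=(-1.2348, -0.8369) x2=(0.9700, -1.7885) x3=(-1.4758, 0.1117) x4=(1.9178, -0.0906)
step 19: x0=(-1.9162, 1.0251) x1=(-1.2214, -0.8340) x2=(0.9700, -1.7784) x3=(-1.4745, 0.1213) x4=(1.9327, -0.1045)
step 20: x0=(-1.9134, 1.0323) x1=(-1.2080, -0.8311) x2=(0.9700, -1.7683) x3=(-1.4733, 0.1309) x4=(1.9476, -0.1185)
step 21: x0=(-1.9106, 1.0395) x1=(-1.1946, -0.8281) x2=(0.9700, -1.7583) x3=(-1.4721, 0.1405) x4=(1.9624, -0.1324)
step 22: x0=(-1.9077, 1.0465) x1=(-1.1812, -0.8251) x2=(0.9700, -1.7482) x3=(-1.4709, 0.1502) x4=(1.9773, -0.1463)
step 23: x0=(-1.9048, 1.0534) x1=(-1.1678, -0.8220) x2=(0.9700, -1.7381) x3=(-1.4697, 0.1598) x4=(1.9922, -0.1603)
step 24: x0=(-1.9018, 1.0602) x1=(-1.1544, -0.8188) x2=(0.9700, -1.7280) x3=(-1.4685, 0.1694) x4=(2.0071, -0.1742)
step 25: x0=(-1.8988, 1.0669) x1=(-1.1411, -0.8156) x2=(0.9700, -1.7179) x3=(-1.4674, 0.1791) x4=(2.0219, -0.1881)
step 26: x0=(-1.8957, 1.0735) x1=(-1.1277, -0.8124) x2=(0.9700, -1.7078) x3=(-1.4663, 0.1888) x4=(2.0368, -0.2021)
step 27: x0=(-1.8926, 1.0799) x1=(-1.1144, -0.8091) x2=(0.9700, -1.6977) x3=(-1.4652, 0.1985) x4=(2.0517, -0.2160)
step 28: x0=(-1.8894, 1.0863) x1=(-1.1011, -0.8058) x2=(0.9700, -1.6876) x3=(-1.4642, 0.2083) x4=(2.0665, -0.2299)
step 29: x0=(-1.8862, 1.0925) x1=(-1.0878, -0.8024) x2=(0.9700, -1.6775) x3=(-1.4632, 0.2181) x4=(2.0814, -0.2439)
step 30: x0=(-1.8828, 1.0986) x1=(-1.0745, -0.7990) x2=(0.9700, -1.6674) x3=(-1.4622, 0.2280) x4=(2.0963, -0.2578)
step 31: x0=(-1.8795, 1.1045) x1=(-1.0613, -0.7956) x2=(0.9700, -1.6573) x3=(-1.4613, 0.2379) x4=(2.1112, -0.2717)
step 32: x0=(-1.8760, 1.1103) x1=(-1.0480, -0.7921) x2=(0.9700, -1.6473) x3=(-1.4604, 0.2480) x4=(2.1260, -0.2857)
step 33: x0=(-1.8725, 1.1160) x1=(-1.0348, -0.7886) x2=(0.9700, -1.6372) x3=(-1.4595, 0.2581) x4=(2.1409, -0.2996)
step 34: x0=(-1.8689, 1.1216) x1=(-1.0215, -0.7851) x2=(0.9700, -1.6271) x3=(-1.4587, 0.2683) x4=(2.1558, -0.3136)
step 35: x0=(-1.8653, 1.1269) x1=(-1.0083, -0.7816) x2=(0.9700, -1.6170) x3=(-1.4580, 0.2786) x4=(2.1706, -0.3275)
step 36: x0=(-1.8615, 1.1322) x1=(-0.9951, -0.7781) x2=(0.9701, -1.6069) x3=(-1.4573, 0.2890) x4=(2.1855, -0.3414)
step 37: x0=(-1.8577, 1.1372) x1=(-0.9819, -0.7745) x2=(0.9701, -1.5968) x3=(-1.4567, 0.2996) x4=(2.2003, -0.3554)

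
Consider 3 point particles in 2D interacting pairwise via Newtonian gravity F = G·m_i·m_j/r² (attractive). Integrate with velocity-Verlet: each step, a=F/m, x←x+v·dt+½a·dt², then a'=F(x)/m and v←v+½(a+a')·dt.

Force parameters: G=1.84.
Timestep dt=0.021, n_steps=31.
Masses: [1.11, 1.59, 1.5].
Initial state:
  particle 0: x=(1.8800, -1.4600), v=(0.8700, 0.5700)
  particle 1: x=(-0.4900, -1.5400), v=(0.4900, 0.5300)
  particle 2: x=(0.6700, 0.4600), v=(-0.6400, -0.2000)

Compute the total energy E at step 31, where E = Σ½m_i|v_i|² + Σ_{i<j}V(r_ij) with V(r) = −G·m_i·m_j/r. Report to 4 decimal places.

-3.2645

step 0: x0=(1.8800, -1.4600) x1=(-0.4900, -1.5400) x2=(0.6700, 0.4600)
step 1: x0=(1.8981, -1.4479) x1=(-0.4796, -1.5288) x2=(0.6565, 0.4556)
step 2: x0=(1.9158, -1.4357) x1=(-0.4689, -1.5173) x2=(0.6431, 0.4509)
step 3: x0=(1.9332, -1.4232) x1=(-0.4579, -1.5057) x2=(0.6296, 0.4458)
step 4: x0=(1.9502, -1.4106) x1=(-0.4466, -1.4938) x2=(0.6160, 0.4403)
step 5: x0=(1.9669, -1.3978) x1=(-0.4351, -1.4817) x2=(0.6025, 0.4345)
step 6: x0=(1.9832, -1.3848) x1=(-0.4233, -1.4694) x2=(0.5889, 0.4282)
step 7: x0=(1.9991, -1.3716) x1=(-0.4112, -1.4568) x2=(0.5753, 0.4216)
step 8: x0=(2.0147, -1.3583) x1=(-0.3988, -1.4440) x2=(0.5616, 0.4147)
step 9: x0=(2.0299, -1.3448) x1=(-0.3862, -1.4310) x2=(0.5480, 0.4073)
step 10: x0=(2.0447, -1.3311) x1=(-0.3733, -1.4176) x2=(0.5343, 0.3995)
step 11: x0=(2.0592, -1.3173) x1=(-0.3600, -1.4040) x2=(0.5205, 0.3913)
step 12: x0=(2.0732, -1.3033) x1=(-0.3465, -1.3902) x2=(0.5068, 0.3827)
step 13: x0=(2.0869, -1.2891) x1=(-0.3327, -1.3760) x2=(0.4930, 0.3736)
step 14: x0=(2.1003, -1.2748) x1=(-0.3187, -1.3616) x2=(0.4792, 0.3642)
step 15: x0=(2.1132, -1.2603) x1=(-0.3043, -1.3468) x2=(0.4654, 0.3542)
step 16: x0=(2.1258, -1.2457) x1=(-0.2896, -1.3317) x2=(0.4515, 0.3439)
step 17: x0=(2.1379, -1.2309) x1=(-0.2746, -1.3163) x2=(0.4376, 0.3330)
step 18: x0=(2.1497, -1.2159) x1=(-0.2593, -1.3005) x2=(0.4237, 0.3217)
step 19: x0=(2.1611, -1.2009) x1=(-0.2437, -1.2843) x2=(0.4097, 0.3099)
step 20: x0=(2.1721, -1.1857) x1=(-0.2278, -1.2678) x2=(0.3957, 0.2976)
step 21: x0=(2.1827, -1.1703) x1=(-0.2116, -1.2509) x2=(0.3816, 0.2847)
step 22: x0=(2.1929, -1.1548) x1=(-0.1951, -1.2335) x2=(0.3675, 0.2713)
step 23: x0=(2.2027, -1.1392) x1=(-0.1782, -1.2157) x2=(0.3534, 0.2573)
step 24: x0=(2.2121, -1.1234) x1=(-0.1610, -1.1974) x2=(0.3392, 0.2428)
step 25: x0=(2.2211, -1.1076) x1=(-0.1435, -1.1786) x2=(0.3250, 0.2276)
step 26: x0=(2.2296, -1.0916) x1=(-0.1256, -1.1593) x2=(0.3107, 0.2117)
step 27: x0=(2.2378, -1.0755) x1=(-0.1075, -1.1395) x2=(0.2964, 0.1952)
step 28: x0=(2.2455, -1.0592) x1=(-0.0889, -1.1190) x2=(0.2820, 0.1779)
step 29: x0=(2.2528, -1.0429) x1=(-0.0700, -1.0979) x2=(0.2676, 0.1599)
step 30: x0=(2.2596, -1.0264) x1=(-0.0508, -1.0760) x2=(0.2531, 0.1410)
step 31: x0=(2.2661, -1.0098) x1=(-0.0312, -1.0535) x2=(0.2386, 0.1213)
step 0 velocities: v0=(0.8700, 0.5700) v1=(0.4900, 0.5300) v2=(-0.6400, -0.2000)
step 0: KE=1.3518, PE=-4.6174, E=-3.2656
step 31 velocities: v0=(0.2952, 0.7916) v1=(0.9418, 1.0946) v2=(-0.6935, -0.9625)
step 31: KE=3.1094, PE=-6.3739, E=-3.2645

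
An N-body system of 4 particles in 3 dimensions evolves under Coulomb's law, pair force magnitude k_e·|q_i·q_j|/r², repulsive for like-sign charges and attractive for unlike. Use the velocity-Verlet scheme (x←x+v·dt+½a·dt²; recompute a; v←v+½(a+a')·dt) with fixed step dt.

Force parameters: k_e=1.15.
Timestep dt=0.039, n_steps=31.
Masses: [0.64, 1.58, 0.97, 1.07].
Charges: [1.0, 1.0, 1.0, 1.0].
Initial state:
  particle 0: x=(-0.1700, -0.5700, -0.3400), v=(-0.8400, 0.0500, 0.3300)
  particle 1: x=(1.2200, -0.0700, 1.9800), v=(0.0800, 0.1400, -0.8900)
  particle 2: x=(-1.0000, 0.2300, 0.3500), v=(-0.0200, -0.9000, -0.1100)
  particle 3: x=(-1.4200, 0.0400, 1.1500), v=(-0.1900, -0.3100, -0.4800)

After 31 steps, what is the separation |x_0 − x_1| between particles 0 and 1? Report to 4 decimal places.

step 0: x0=(-0.1700, -0.5700, -0.3400) x1=(1.2200, -0.0700, 1.9800) x2=(-1.0000, 0.2300, 0.3500) x3=(-1.4200, 0.0400, 1.1500)
step 1: x0=(-0.2022, -0.5686, -0.3279) x1=(1.2233, -0.0645, 1.9454) x2=(-1.0007, 0.1954, 0.3450) x3=(-1.4281, 0.0278, 1.1322)
step 2: x0=(-0.2331, -0.5685, -0.3175) x1=(1.2269, -0.0591, 1.9111) x2=(-1.0012, 0.1619, 0.3385) x3=(-1.4375, 0.0153, 1.1164)
step 3: x0=(-0.2628, -0.5697, -0.3088) x1=(1.2309, -0.0536, 1.8770) x2=(-1.0016, 0.1295, 0.3306) x3=(-1.4484, 0.0027, 1.1025)
step 4: x0=(-0.2910, -0.5723, -0.3020) x1=(1.2352, -0.0481, 1.8432) x2=(-1.0019, 0.0981, 0.3213) x3=(-1.4607, -0.0101, 1.0906)
step 5: x0=(-0.3177, -0.5763, -0.2971) x1=(1.2398, -0.0426, 1.8096) x2=(-1.0020, 0.0677, 0.3107) x3=(-1.4746, -0.0230, 1.0807)
step 6: x0=(-0.3428, -0.5819, -0.2942) x1=(1.2448, -0.0370, 1.7762) x2=(-1.0021, 0.0384, 0.2990) x3=(-1.4899, -0.0360, 1.0728)
step 7: x0=(-0.3663, -0.5891, -0.2936) x1=(1.2502, -0.0314, 1.7431) x2=(-1.0022, 0.0102, 0.2861) x3=(-1.5068, -0.0490, 1.0668)
step 8: x0=(-0.3880, -0.5981, -0.2951) x1=(1.2559, -0.0258, 1.7102) x2=(-1.0024, -0.0170, 0.2722) x3=(-1.5252, -0.0619, 1.0627)
step 9: x0=(-0.4079, -0.6089, -0.2990) x1=(1.2619, -0.0202, 1.6776) x2=(-1.0028, -0.0430, 0.2575) x3=(-1.5451, -0.0749, 1.0604)
step 10: x0=(-0.4258, -0.6216, -0.3054) x1=(1.2684, -0.0145, 1.6452) x2=(-1.0034, -0.0680, 0.2421) x3=(-1.5664, -0.0877, 1.0598)
step 11: x0=(-0.4418, -0.6363, -0.3143) x1=(1.2752, -0.0088, 1.6130) x2=(-1.0043, -0.0918, 0.2262) x3=(-1.5892, -0.1004, 1.0610)
step 12: x0=(-0.4557, -0.6530, -0.3257) x1=(1.2823, -0.0030, 1.5810) x2=(-1.0056, -0.1145, 0.2098) x3=(-1.6133, -0.1131, 1.0637)
step 13: x0=(-0.4677, -0.6719, -0.3397) x1=(1.2898, 0.0028, 1.5493) x2=(-1.0073, -0.1360, 0.1931) x3=(-1.6388, -0.1256, 1.0679)
step 14: x0=(-0.4775, -0.6928, -0.3564) x1=(1.2977, 0.0086, 1.5177) x2=(-1.0096, -0.1563, 0.1763) x3=(-1.6655, -0.1379, 1.0736)
step 15: x0=(-0.4854, -0.7159, -0.3758) x1=(1.3059, 0.0146, 1.4864) x2=(-1.0125, -0.1755, 0.1593) x3=(-1.6935, -0.1502, 1.0806)
step 16: x0=(-0.4912, -0.7412, -0.3977) x1=(1.3145, 0.0205, 1.4553) x2=(-1.0160, -0.1935, 0.1424) x3=(-1.7226, -0.1623, 1.0889)
step 17: x0=(-0.4951, -0.7687, -0.4223) x1=(1.3235, 0.0266, 1.4243) x2=(-1.0201, -0.2103, 0.1255) x3=(-1.7529, -0.1742, 1.0985)
step 18: x0=(-0.4972, -0.7983, -0.4493) x1=(1.3328, 0.0327, 1.3935) x2=(-1.0248, -0.2259, 0.1087) x3=(-1.7842, -0.1860, 1.1092)
step 19: x0=(-0.4975, -0.8299, -0.4788) x1=(1.3424, 0.0389, 1.3630) x2=(-1.0301, -0.2405, 0.0920) x3=(-1.8166, -0.1977, 1.1209)
step 20: x0=(-0.4961, -0.8635, -0.5107) x1=(1.3524, 0.0451, 1.3326) x2=(-1.0360, -0.2539, 0.0754) x3=(-1.8499, -0.2093, 1.1337)
step 21: x0=(-0.4932, -0.8991, -0.5447) x1=(1.3627, 0.0514, 1.3023) x2=(-1.0425, -0.2664, 0.0590) x3=(-1.8841, -0.2208, 1.1474)
step 22: x0=(-0.4888, -0.9365, -0.5809) x1=(1.3733, 0.0578, 1.2723) x2=(-1.0495, -0.2778, 0.0427) x3=(-1.9192, -0.2321, 1.1621)
step 23: x0=(-0.4831, -0.9757, -0.6191) x1=(1.3843, 0.0643, 1.2424) x2=(-1.0569, -0.2884, 0.0265) x3=(-1.9551, -0.2434, 1.1776)
step 24: x0=(-0.4761, -1.0165, -0.6592) x1=(1.3956, 0.0709, 1.2127) x2=(-1.0649, -0.2981, 0.0104) x3=(-1.9918, -0.2545, 1.1939)
step 25: x0=(-0.4681, -1.0589, -0.7010) x1=(1.4072, 0.0775, 1.1831) x2=(-1.0733, -0.3069, -0.0056) x3=(-2.0292, -0.2656, 1.2109)
step 26: x0=(-0.4590, -1.1028, -0.7444) x1=(1.4191, 0.0842, 1.1536) x2=(-1.0821, -0.3151, -0.0216) x3=(-2.0674, -0.2766, 1.2287)
step 27: x0=(-0.4491, -1.1480, -0.7894) x1=(1.4313, 0.0910, 1.1243) x2=(-1.0912, -0.3225, -0.0375) x3=(-2.1062, -0.2875, 1.2471)
step 28: x0=(-0.4382, -1.1946, -0.8358) x1=(1.4438, 0.0979, 1.0952) x2=(-1.1007, -0.3292, -0.0534) x3=(-2.1456, -0.2984, 1.2662)
step 29: x0=(-0.4267, -1.2424, -0.8836) x1=(1.4565, 0.1048, 1.0661) x2=(-1.1104, -0.3354, -0.0693) x3=(-2.1857, -0.3092, 1.2859)
step 30: x0=(-0.4144, -1.2913, -0.9325) x1=(1.4696, 0.1119, 1.0372) x2=(-1.1205, -0.3410, -0.0853) x3=(-2.2263, -0.3199, 1.3062)
step 31: x0=(-0.4015, -1.3413, -0.9827) x1=(1.4829, 0.1190, 1.0085) x2=(-1.1308, -0.3461, -0.1013) x3=(-2.2675, -0.3306, 1.3270)

3.1062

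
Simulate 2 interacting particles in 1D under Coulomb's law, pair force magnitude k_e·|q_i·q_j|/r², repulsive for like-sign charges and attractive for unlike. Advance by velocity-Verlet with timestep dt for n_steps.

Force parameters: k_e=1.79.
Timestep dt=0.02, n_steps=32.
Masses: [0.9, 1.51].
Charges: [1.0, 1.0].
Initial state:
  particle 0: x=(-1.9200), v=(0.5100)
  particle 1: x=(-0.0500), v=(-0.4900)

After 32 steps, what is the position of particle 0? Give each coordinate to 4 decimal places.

(-1.7377)

step 0: x0=(-1.9200) x1=(-0.0500)
step 1: x0=(-1.9099) x1=(-0.0597)
step 2: x0=(-1.9001) x1=(-0.0693)
step 3: x0=(-1.8904) x1=(-0.0788)
step 4: x0=(-1.8811) x1=(-0.0881)
step 5: x0=(-1.8719) x1=(-0.0972)
step 6: x0=(-1.8631) x1=(-0.1063)
step 7: x0=(-1.8545) x1=(-0.1151)
step 8: x0=(-1.8461) x1=(-0.1238)
step 9: x0=(-1.8380) x1=(-0.1324)
step 10: x0=(-1.8302) x1=(-0.1407)
step 11: x0=(-1.8227) x1=(-0.1489)
step 12: x0=(-1.8154) x1=(-0.1570)
step 13: x0=(-1.8085) x1=(-0.1648)
step 14: x0=(-1.8018) x1=(-0.1725)
step 15: x0=(-1.7954) x1=(-0.1801)
step 16: x0=(-1.7894) x1=(-0.1874)
step 17: x0=(-1.7836) x1=(-0.1945)
step 18: x0=(-1.7782) x1=(-0.2015)
step 19: x0=(-1.7731) x1=(-0.2083)
step 20: x0=(-1.7683) x1=(-0.2148)
step 21: x0=(-1.7638) x1=(-0.2212)
step 22: x0=(-1.7597) x1=(-0.2274)
step 23: x0=(-1.7559) x1=(-0.2334)
step 24: x0=(-1.7525) x1=(-0.2392)
step 25: x0=(-1.7494) x1=(-0.2447)
step 26: x0=(-1.7466) x1=(-0.2501)
step 27: x0=(-1.7442) x1=(-0.2552)
step 28: x0=(-1.7422) x1=(-0.2602)
step 29: x0=(-1.7405) x1=(-0.2649)
step 30: x0=(-1.7392) x1=(-0.2694)
step 31: x0=(-1.7383) x1=(-0.2736)
step 32: x0=(-1.7377) x1=(-0.2777)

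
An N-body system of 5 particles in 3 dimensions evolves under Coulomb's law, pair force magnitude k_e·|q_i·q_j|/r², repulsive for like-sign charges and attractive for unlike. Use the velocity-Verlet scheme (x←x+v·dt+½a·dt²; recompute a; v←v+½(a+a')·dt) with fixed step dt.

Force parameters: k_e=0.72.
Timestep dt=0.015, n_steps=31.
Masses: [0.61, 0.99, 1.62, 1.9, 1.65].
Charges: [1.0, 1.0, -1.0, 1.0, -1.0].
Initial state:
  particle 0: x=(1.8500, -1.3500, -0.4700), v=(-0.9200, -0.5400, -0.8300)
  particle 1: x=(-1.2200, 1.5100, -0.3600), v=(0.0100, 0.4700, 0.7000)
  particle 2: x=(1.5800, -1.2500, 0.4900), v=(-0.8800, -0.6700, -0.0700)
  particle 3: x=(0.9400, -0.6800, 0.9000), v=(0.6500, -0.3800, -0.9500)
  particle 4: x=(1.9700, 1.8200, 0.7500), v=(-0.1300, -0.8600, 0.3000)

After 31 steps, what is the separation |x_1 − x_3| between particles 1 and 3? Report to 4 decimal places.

3.6534

step 0: x0=(1.8500, -1.3500, -0.4700) x1=(-1.2200, 1.5100, -0.3600) x2=(1.5800, -1.2500, 0.4900) x3=(0.9400, -0.6800, 0.9000) x4=(1.9700, 1.8200, 0.7500)
step 1: x0=(1.8362, -1.3581, -0.4824) x1=(-1.2198, 1.5171, -0.3495) x2=(1.5668, -1.2600, 0.4889) x3=(0.9498, -0.6857, 0.8857) x4=(1.9680, 1.8071, 0.7545)
step 2: x0=(1.8224, -1.3662, -0.4945) x1=(-1.2197, 1.5241, -0.3390) x2=(1.5535, -1.2700, 0.4878) x3=(0.9596, -0.6915, 0.8715) x4=(1.9661, 1.7942, 0.7590)
step 3: x0=(1.8085, -1.3743, -0.5065) x1=(-1.2195, 1.5312, -0.3285) x2=(1.5401, -1.2799, 0.4866) x3=(0.9695, -0.6973, 0.8572) x4=(1.9641, 1.7813, 0.7635)
step 4: x0=(1.7947, -1.3824, -0.5183) x1=(-1.2194, 1.5383, -0.3180) x2=(1.5267, -1.2897, 0.4854) x3=(0.9795, -0.7032, 0.8429) x4=(1.9621, 1.7683, 0.7680)
step 5: x0=(1.7808, -1.3905, -0.5299) x1=(-1.2192, 1.5454, -0.3075) x2=(1.5133, -1.2995, 0.4842) x3=(0.9895, -0.7091, 0.8285) x4=(1.9601, 1.7554, 0.7724)
step 6: x0=(1.7670, -1.3986, -0.5414) x1=(-1.2190, 1.5525, -0.2970) x2=(1.4998, -1.3092, 0.4829) x3=(0.9996, -0.7151, 0.8142) x4=(1.9581, 1.7424, 0.7769)
step 7: x0=(1.7531, -1.4067, -0.5527) x1=(-1.2188, 1.5596, -0.2865) x2=(1.4862, -1.3188, 0.4816) x3=(1.0098, -0.7211, 0.7998) x4=(1.9561, 1.7294, 0.7814)
step 8: x0=(1.7392, -1.4148, -0.5638) x1=(-1.2187, 1.5667, -0.2759) x2=(1.4725, -1.3283, 0.4803) x3=(1.0200, -0.7272, 0.7854) x4=(1.9540, 1.7164, 0.7859)
step 9: x0=(1.7254, -1.4229, -0.5748) x1=(-1.2185, 1.5739, -0.2654) x2=(1.4588, -1.3377, 0.4789) x3=(1.0303, -0.7334, 0.7710) x4=(1.9520, 1.7034, 0.7903)
step 10: x0=(1.7115, -1.4311, -0.5857) x1=(-1.2183, 1.5810, -0.2549) x2=(1.4450, -1.3470, 0.4775) x3=(1.0407, -0.7397, 0.7565) x4=(1.9499, 1.6904, 0.7948)
step 11: x0=(1.6976, -1.4392, -0.5964) x1=(-1.2181, 1.5882, -0.2444) x2=(1.4311, -1.3562, 0.4761) x3=(1.0511, -0.7461, 0.7421) x4=(1.9478, 1.6774, 0.7992)
step 12: x0=(1.6837, -1.4474, -0.6069) x1=(-1.2179, 1.5953, -0.2339) x2=(1.4171, -1.3653, 0.4746) x3=(1.0616, -0.7525, 0.7276) x4=(1.9457, 1.6644, 0.8037)
step 13: x0=(1.6698, -1.4556, -0.6174) x1=(-1.2177, 1.6025, -0.2233) x2=(1.4031, -1.3742, 0.4732) x3=(1.0722, -0.7591, 0.7131) x4=(1.9436, 1.6513, 0.8081)
step 14: x0=(1.6560, -1.4638, -0.6277) x1=(-1.2175, 1.6097, -0.2128) x2=(1.3890, -1.3830, 0.4717) x3=(1.0828, -0.7658, 0.6985) x4=(1.9415, 1.6383, 0.8125)
step 15: x0=(1.6421, -1.4720, -0.6378) x1=(-1.2173, 1.6169, -0.2023) x2=(1.3749, -1.3917, 0.4702) x3=(1.0936, -0.7726, 0.6840) x4=(1.9394, 1.6252, 0.8170)
step 16: x0=(1.6282, -1.4802, -0.6479) x1=(-1.2170, 1.6241, -0.1917) x2=(1.3607, -1.4001, 0.4687) x3=(1.1043, -0.7795, 0.6694) x4=(1.9372, 1.6122, 0.8214)
step 17: x0=(1.6143, -1.4885, -0.6579) x1=(-1.2168, 1.6313, -0.1812) x2=(1.3464, -1.4085, 0.4671) x3=(1.1152, -0.7865, 0.6548) x4=(1.9351, 1.5991, 0.8258)
step 18: x0=(1.6004, -1.4968, -0.6677) x1=(-1.2166, 1.6385, -0.1706) x2=(1.3321, -1.4166, 0.4656) x3=(1.1260, -0.7937, 0.6402) x4=(1.9329, 1.5860, 0.8302)
step 19: x0=(1.5866, -1.5051, -0.6774) x1=(-1.2163, 1.6457, -0.1601) x2=(1.3177, -1.4245, 0.4640) x3=(1.1370, -0.8010, 0.6256) x4=(1.9307, 1.5729, 0.8346)
step 20: x0=(1.5727, -1.5135, -0.6871) x1=(-1.2161, 1.6530, -0.1495) x2=(1.3032, -1.4323, 0.4624) x3=(1.1480, -0.8085, 0.6110) x4=(1.9285, 1.5597, 0.8390)
step 21: x0=(1.5588, -1.5219, -0.6966) x1=(-1.2159, 1.6602, -0.1390) x2=(1.2887, -1.4398, 0.4608) x3=(1.1590, -0.8162, 0.5963) x4=(1.9263, 1.5466, 0.8434)
step 22: x0=(1.5449, -1.5303, -0.7061) x1=(-1.2156, 1.6674, -0.1284) x2=(1.2742, -1.4472, 0.4592) x3=(1.1701, -0.8240, 0.5817) x4=(1.9241, 1.5334, 0.8478)
step 23: x0=(1.5311, -1.5387, -0.7154) x1=(-1.2153, 1.6747, -0.1178) x2=(1.2596, -1.4543, 0.4576) x3=(1.1812, -0.8320, 0.5670) x4=(1.9219, 1.5203, 0.8522)
step 24: x0=(1.5172, -1.5472, -0.7247) x1=(-1.2151, 1.6820, -0.1072) x2=(1.2451, -1.4611, 0.4559) x3=(1.1924, -0.8401, 0.5523) x4=(1.9197, 1.5071, 0.8565)
step 25: x0=(1.5033, -1.5557, -0.7339) x1=(-1.2148, 1.6892, -0.0967) x2=(1.2305, -1.4678, 0.4542) x3=(1.2035, -0.8485, 0.5377) x4=(1.9174, 1.4939, 0.8609)
step 26: x0=(1.4894, -1.5642, -0.7430) x1=(-1.2145, 1.6965, -0.0861) x2=(1.2159, -1.4742, 0.4524) x3=(1.2147, -0.8570, 0.5230) x4=(1.9151, 1.4807, 0.8652)
step 27: x0=(1.4755, -1.5728, -0.7520) x1=(-1.2142, 1.7038, -0.0755) x2=(1.2013, -1.4803, 0.4507) x3=(1.2259, -0.8658, 0.5084) x4=(1.9129, 1.4675, 0.8696)
step 28: x0=(1.4616, -1.5815, -0.7610) x1=(-1.2139, 1.7111, -0.0649) x2=(1.1868, -1.4862, 0.4488) x3=(1.2370, -0.8747, 0.4938) x4=(1.9106, 1.4543, 0.8739)
step 29: x0=(1.4477, -1.5901, -0.7699) x1=(-1.2137, 1.7184, -0.0543) x2=(1.1722, -1.4918, 0.4470) x3=(1.2482, -0.8838, 0.4792) x4=(1.9083, 1.4411, 0.8783)
step 30: x0=(1.4338, -1.5988, -0.7787) x1=(-1.2133, 1.7257, -0.0437) x2=(1.1577, -1.4972, 0.4451) x3=(1.2593, -0.8931, 0.4646) x4=(1.9060, 1.4278, 0.8826)
step 31: x0=(1.4199, -1.6076, -0.7875) x1=(-1.2130, 1.7330, -0.0331) x2=(1.1433, -1.5024, 0.4431) x3=(1.2704, -0.9026, 0.4500) x4=(1.9037, 1.4146, 0.8869)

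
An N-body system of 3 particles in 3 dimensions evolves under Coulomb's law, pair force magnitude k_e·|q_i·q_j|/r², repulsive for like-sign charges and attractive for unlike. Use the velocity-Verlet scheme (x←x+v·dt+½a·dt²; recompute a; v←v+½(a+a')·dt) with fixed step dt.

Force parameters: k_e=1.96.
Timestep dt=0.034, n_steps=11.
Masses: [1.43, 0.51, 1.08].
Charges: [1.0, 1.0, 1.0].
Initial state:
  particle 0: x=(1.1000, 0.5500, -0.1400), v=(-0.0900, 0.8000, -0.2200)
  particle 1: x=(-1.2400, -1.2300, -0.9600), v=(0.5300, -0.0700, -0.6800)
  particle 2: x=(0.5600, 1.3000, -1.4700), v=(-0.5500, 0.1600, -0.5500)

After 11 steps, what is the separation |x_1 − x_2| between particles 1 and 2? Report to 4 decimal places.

3.0801

step 0: x0=(1.1000, 0.5500, -0.1400) x1=(-1.2400, -1.2300, -0.9600) x2=(0.5600, 1.3000, -1.4700)
step 1: x0=(1.0971, 0.5771, -0.1472) x1=(-1.2223, -1.2327, -0.9831) x2=(0.5412, 1.3057, -1.4890)
step 2: x0=(1.0945, 0.6041, -0.1539) x1=(-1.2052, -1.2360, -1.0064) x2=(0.5223, 1.3120, -1.5088)
step 3: x0=(1.0923, 0.6308, -0.1600) x1=(-1.1887, -1.2401, -1.0296) x2=(0.5032, 1.3187, -1.5292)
step 4: x0=(1.0904, 0.6575, -0.1656) x1=(-1.1728, -1.2447, -1.0529) x2=(0.4840, 1.3260, -1.5503)
step 5: x0=(1.0889, 0.6840, -0.1706) x1=(-1.1575, -1.2501, -1.0763) x2=(0.4646, 1.3337, -1.5721)
step 6: x0=(1.0877, 0.7104, -0.1752) x1=(-1.1428, -1.2561, -1.0998) x2=(0.4450, 1.3420, -1.5946)
step 7: x0=(1.0868, 0.7367, -0.1792) x1=(-1.1287, -1.2628, -1.1233) x2=(0.4253, 1.3507, -1.6177)
step 8: x0=(1.0862, 0.7628, -0.1827) x1=(-1.1151, -1.2702, -1.1468) x2=(0.4053, 1.3598, -1.6415)
step 9: x0=(1.0860, 0.7889, -0.1857) x1=(-1.1020, -1.2782, -1.1705) x2=(0.3852, 1.3694, -1.6659)
step 10: x0=(1.0860, 0.8150, -0.1881) x1=(-1.0895, -1.2870, -1.1941) x2=(0.3650, 1.3794, -1.6909)
step 11: x0=(1.0864, 0.8409, -0.1901) x1=(-1.0775, -1.2965, -1.2179) x2=(0.3445, 1.3898, -1.7166)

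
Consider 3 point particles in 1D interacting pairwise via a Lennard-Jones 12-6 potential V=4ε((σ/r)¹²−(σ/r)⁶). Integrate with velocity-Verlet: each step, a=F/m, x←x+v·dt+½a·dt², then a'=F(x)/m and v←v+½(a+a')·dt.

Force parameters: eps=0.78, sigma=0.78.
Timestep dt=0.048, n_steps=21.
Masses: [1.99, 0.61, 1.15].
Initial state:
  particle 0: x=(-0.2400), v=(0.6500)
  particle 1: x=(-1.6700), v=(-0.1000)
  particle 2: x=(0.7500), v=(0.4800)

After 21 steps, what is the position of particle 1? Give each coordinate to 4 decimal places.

(-1.6460)

step 0: x0=(-0.2400) x1=(-1.6700) x2=(0.7500)
step 1: x0=(-0.2076) x1=(-1.6742) x2=(0.7707)
step 2: x0=(-0.1728) x1=(-1.6773) x2=(0.7865)
step 3: x0=(-0.1355) x1=(-1.6794) x2=(0.7976)
step 4: x0=(-0.0959) x1=(-1.6809) x2=(0.8043)
step 5: x0=(-0.0549) x1=(-1.6817) x2=(0.8083)
step 6: x0=(-0.0153) x1=(-1.6819) x2=(0.8144)
step 7: x0=(0.0173) x1=(-1.6817) x2=(0.8323)
step 8: x0=(0.0388) x1=(-1.6810) x2=(0.8692)
step 9: x0=(0.0535) x1=(-1.6800) x2=(0.9177)
step 10: x0=(0.0670) x1=(-1.6787) x2=(0.9681)
step 11: x0=(0.0821) x1=(-1.6770) x2=(1.0157)
step 12: x0=(0.0995) x1=(-1.6750) x2=(1.0589)
step 13: x0=(0.1196) x1=(-1.6727) x2=(1.0974)
step 14: x0=(0.1424) x1=(-1.6701) x2=(1.1310)
step 15: x0=(0.1679) x1=(-1.6673) x2=(1.1600)
step 16: x0=(0.1960) x1=(-1.6642) x2=(1.1841)
step 17: x0=(0.2268) x1=(-1.6609) x2=(1.2036)
step 18: x0=(0.2603) x1=(-1.6574) x2=(1.2182)
step 19: x0=(0.2965) x1=(-1.6537) x2=(1.2281)
step 20: x0=(0.3352) x1=(-1.6499) x2=(1.2337)
step 21: x0=(0.3753) x1=(-1.6460) x2=(1.2367)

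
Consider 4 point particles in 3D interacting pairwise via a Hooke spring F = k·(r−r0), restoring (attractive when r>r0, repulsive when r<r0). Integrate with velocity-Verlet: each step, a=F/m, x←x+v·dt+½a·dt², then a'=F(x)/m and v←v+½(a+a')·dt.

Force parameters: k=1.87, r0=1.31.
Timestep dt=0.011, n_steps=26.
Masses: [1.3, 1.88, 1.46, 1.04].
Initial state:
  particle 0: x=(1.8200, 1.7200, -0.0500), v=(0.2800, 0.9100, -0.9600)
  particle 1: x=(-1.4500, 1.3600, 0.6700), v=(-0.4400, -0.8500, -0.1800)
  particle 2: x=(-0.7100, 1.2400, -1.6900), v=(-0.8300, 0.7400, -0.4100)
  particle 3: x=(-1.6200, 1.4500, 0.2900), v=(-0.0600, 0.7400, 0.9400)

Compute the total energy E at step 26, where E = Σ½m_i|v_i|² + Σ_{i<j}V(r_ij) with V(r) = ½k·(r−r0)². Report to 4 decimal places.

17.7266

step 0: x0=(1.8200, 1.7200, -0.0500) x1=(-1.4500, 1.3600, 0.6700) x2=(-0.7100, 1.2400, -1.6900) x3=(-1.6200, 1.4500, 0.2900)
step 1: x0=(1.8226, 1.7300, -0.0606) x1=(-1.4547, 1.3506, 0.6680) x2=(-0.7191, 1.2482, -1.6943) x3=(-1.6204, 1.4582, 0.3001)
step 2: x0=(1.8242, 1.7398, -0.0712) x1=(-1.4590, 1.3413, 0.6659) x2=(-0.7280, 1.2564, -1.6981) x3=(-1.6204, 1.4664, 0.3099)
step 3: x0=(1.8249, 1.7495, -0.0819) x1=(-1.4631, 1.3319, 0.6636) x2=(-0.7369, 1.2647, -1.7015) x3=(-1.6199, 1.4747, 0.3192)
step 4: x0=(1.8245, 1.7591, -0.0926) x1=(-1.4668, 1.3225, 0.6613) x2=(-0.7456, 1.2731, -1.7045) x3=(-1.6189, 1.4831, 0.3282)
step 5: x0=(1.8232, 1.7686, -0.1033) x1=(-1.4701, 1.3132, 0.6589) x2=(-0.7542, 1.2815, -1.7070) x3=(-1.6174, 1.4916, 0.3367)
step 6: x0=(1.8209, 1.7779, -0.1141) x1=(-1.4732, 1.3037, 0.6564) x2=(-0.7627, 1.2900, -1.7091) x3=(-1.6155, 1.5002, 0.3449)
step 7: x0=(1.8176, 1.7871, -0.1249) x1=(-1.4759, 1.2943, 0.6538) x2=(-0.7710, 1.2985, -1.7107) x3=(-1.6131, 1.5090, 0.3526)
step 8: x0=(1.8133, 1.7962, -0.1358) x1=(-1.4783, 1.2849, 0.6511) x2=(-0.7793, 1.3071, -1.7119) x3=(-1.6103, 1.5178, 0.3599)
step 9: x0=(1.8081, 1.8051, -0.1466) x1=(-1.4804, 1.2754, 0.6483) x2=(-0.7874, 1.3157, -1.7126) x3=(-1.6069, 1.5268, 0.3669)
step 10: x0=(1.8018, 1.8139, -0.1575) x1=(-1.4821, 1.2659, 0.6453) x2=(-0.7954, 1.3244, -1.7129) x3=(-1.6031, 1.5359, 0.3734)
step 11: x0=(1.7946, 1.8226, -0.1683) x1=(-1.4836, 1.2564, 0.6422) x2=(-0.8032, 1.3332, -1.7128) x3=(-1.5988, 1.5452, 0.3796)
step 12: x0=(1.7864, 1.8311, -0.1792) x1=(-1.4847, 1.2468, 0.6391) x2=(-0.8109, 1.3420, -1.7122) x3=(-1.5941, 1.5547, 0.3853)
step 13: x0=(1.7772, 1.8395, -0.1901) x1=(-1.4855, 1.2372, 0.6357) x2=(-0.8185, 1.3509, -1.7111) x3=(-1.5888, 1.5643, 0.3907)
step 14: x0=(1.7671, 1.8478, -0.2010) x1=(-1.4861, 1.2276, 0.6323) x2=(-0.8260, 1.3598, -1.7096) x3=(-1.5831, 1.5741, 0.3956)
step 15: x0=(1.7560, 1.8559, -0.2119) x1=(-1.4863, 1.2179, 0.6287) x2=(-0.8333, 1.3687, -1.7077) x3=(-1.5769, 1.5840, 0.4003)
step 16: x0=(1.7439, 1.8638, -0.2227) x1=(-1.4862, 1.2082, 0.6250) x2=(-0.8405, 1.3777, -1.7054) x3=(-1.5703, 1.5941, 0.4045)
step 17: x0=(1.7309, 1.8716, -0.2336) x1=(-1.4858, 1.1985, 0.6212) x2=(-0.8475, 1.3868, -1.7026) x3=(-1.5632, 1.6044, 0.4084)
step 18: x0=(1.7169, 1.8793, -0.2444) x1=(-1.4852, 1.1887, 0.6172) x2=(-0.8545, 1.3959, -1.6994) x3=(-1.5556, 1.6149, 0.4119)
step 19: x0=(1.7020, 1.8868, -0.2553) x1=(-1.4842, 1.1790, 0.6130) x2=(-0.8613, 1.4050, -1.6957) x3=(-1.5475, 1.6255, 0.4150)
step 20: x0=(1.6862, 1.8942, -0.2661) x1=(-1.4830, 1.1692, 0.6087) x2=(-0.8679, 1.4141, -1.6917) x3=(-1.5389, 1.6364, 0.4178)
step 21: x0=(1.6694, 1.9014, -0.2768) x1=(-1.4815, 1.1593, 0.6043) x2=(-0.8744, 1.4234, -1.6872) x3=(-1.5299, 1.6474, 0.4203)
step 22: x0=(1.6517, 1.9084, -0.2876) x1=(-1.4797, 1.1495, 0.5997) x2=(-0.8808, 1.4326, -1.6823) x3=(-1.5205, 1.6585, 0.4224)
step 23: x0=(1.6331, 1.9153, -0.2983) x1=(-1.4776, 1.1396, 0.5949) x2=(-0.8871, 1.4419, -1.6770) x3=(-1.5106, 1.6699, 0.4242)
step 24: x0=(1.6136, 1.9221, -0.3090) x1=(-1.4753, 1.1297, 0.5900) x2=(-0.8932, 1.4512, -1.6713) x3=(-1.5002, 1.6814, 0.4256)
step 25: x0=(1.5933, 1.9287, -0.3196) x1=(-1.4727, 1.1199, 0.5849) x2=(-0.8992, 1.4605, -1.6652) x3=(-1.4894, 1.6931, 0.4268)
step 26: x0=(1.5720, 1.9352, -0.3302) x1=(-1.4699, 1.1100, 0.5796) x2=(-0.9050, 1.4699, -1.6587) x3=(-1.4781, 1.7049, 0.4276)
step 0 velocities: v0=(0.2800, 0.9100, -0.9600) v1=(-0.4400, -0.8500, -0.1800) v2=(-0.8300, 0.7400, -0.4100) v3=(-0.0600, 0.7400, 0.9400)
step 0: KE=3.8513, PE=13.8758, E=17.7271
step 26 velocities: v0=(-1.9699, 0.5793, -0.9607) v1=(0.2687, -0.8992, -0.4846) v2=(-0.5254, 0.8537, 0.6098) v3=(1.0437, 1.0827, 0.0598)
step 26: KE=6.5718, PE=11.1548, E=17.7266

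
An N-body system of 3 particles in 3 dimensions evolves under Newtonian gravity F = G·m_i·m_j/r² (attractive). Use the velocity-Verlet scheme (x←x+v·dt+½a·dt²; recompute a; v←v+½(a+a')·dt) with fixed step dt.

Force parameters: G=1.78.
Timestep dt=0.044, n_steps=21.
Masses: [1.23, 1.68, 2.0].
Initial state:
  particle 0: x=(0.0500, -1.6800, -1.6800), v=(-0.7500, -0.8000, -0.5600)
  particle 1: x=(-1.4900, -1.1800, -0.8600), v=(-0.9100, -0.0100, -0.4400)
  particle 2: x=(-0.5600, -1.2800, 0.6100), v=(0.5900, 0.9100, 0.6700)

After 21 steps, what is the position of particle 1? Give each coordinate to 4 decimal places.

(-1.9066, -1.2795, -1.1220)

step 0: x0=(0.0500, -1.6800, -1.6800) x1=(-1.4900, -1.1800, -0.8600) x2=(-0.5600, -1.2800, 0.6100)
step 1: x0=(0.0161, -1.7149, -1.7037) x1=(-1.5289, -1.1807, -0.8787) x2=(-0.5345, -1.2400, 0.6383)
step 2: x0=(-0.0195, -1.7490, -1.7255) x1=(-1.5656, -1.1818, -0.8962) x2=(-0.5097, -1.2000, 0.6645)
step 3: x0=(-0.0568, -1.7824, -1.7455) x1=(-1.6001, -1.1833, -0.9127) x2=(-0.4858, -1.1602, 0.6887)
step 4: x0=(-0.0956, -1.8149, -1.7637) x1=(-1.6326, -1.1852, -0.9282) x2=(-0.4626, -1.1205, 0.7110)
step 5: x0=(-0.1360, -1.8466, -1.7802) x1=(-1.6631, -1.1875, -0.9429) x2=(-0.4401, -1.0811, 0.7316)
step 6: x0=(-0.1778, -1.8775, -1.7950) x1=(-1.6916, -1.1901, -0.9569) x2=(-0.4184, -1.0419, 0.7505)
step 7: x0=(-0.2211, -1.9074, -1.8081) x1=(-1.7182, -1.1931, -0.9702) x2=(-0.3973, -1.0030, 0.7678)
step 8: x0=(-0.2658, -1.9364, -1.8196) x1=(-1.7430, -1.1964, -0.9829) x2=(-0.3770, -0.9644, 0.7836)
step 9: x0=(-0.3119, -1.9644, -1.8295) x1=(-1.7660, -1.2000, -0.9951) x2=(-0.3573, -0.9261, 0.7980)
step 10: x0=(-0.3593, -1.9914, -1.8379) x1=(-1.7872, -1.2040, -1.0069) x2=(-0.3383, -0.8881, 0.8111)
step 11: x0=(-0.4081, -2.0173, -1.8447) x1=(-1.8066, -1.2084, -1.0182) x2=(-0.3200, -0.8504, 0.8229)
step 12: x0=(-0.4582, -2.0421, -1.8499) x1=(-1.8243, -1.2132, -1.0292) x2=(-0.3023, -0.8131, 0.8334)
step 13: x0=(-0.5097, -2.0657, -1.8536) x1=(-1.8402, -1.2184, -1.0400) x2=(-0.2852, -0.7762, 0.8428)
step 14: x0=(-0.5624, -2.0882, -1.8558) x1=(-1.8545, -1.2241, -1.0505) x2=(-0.2687, -0.7396, 0.8510)
step 15: x0=(-0.6165, -2.1093, -1.8565) x1=(-1.8670, -1.2302, -1.0608) x2=(-0.2529, -0.7035, 0.8581)
step 16: x0=(-0.6719, -2.1292, -1.8556) x1=(-1.8779, -1.2368, -1.0710) x2=(-0.2377, -0.6677, 0.8642)
step 17: x0=(-0.7287, -2.1476, -1.8531) x1=(-1.8870, -1.2440, -1.0811) x2=(-0.2231, -0.6322, 0.8693)
step 18: x0=(-0.7868, -2.1646, -1.8491) x1=(-1.8945, -1.2518, -1.0912) x2=(-0.2090, -0.5972, 0.8733)
step 19: x0=(-0.8463, -2.1800, -1.8435) x1=(-1.9002, -1.2603, -1.1013) x2=(-0.1956, -0.5626, 0.8764)
step 20: x0=(-0.9072, -2.1937, -1.8362) x1=(-1.9043, -1.2695, -1.1116) x2=(-0.1827, -0.5284, 0.8786)
step 21: x0=(-0.9695, -2.2057, -1.8272) x1=(-1.9066, -1.2795, -1.1220) x2=(-0.1704, -0.4946, 0.8799)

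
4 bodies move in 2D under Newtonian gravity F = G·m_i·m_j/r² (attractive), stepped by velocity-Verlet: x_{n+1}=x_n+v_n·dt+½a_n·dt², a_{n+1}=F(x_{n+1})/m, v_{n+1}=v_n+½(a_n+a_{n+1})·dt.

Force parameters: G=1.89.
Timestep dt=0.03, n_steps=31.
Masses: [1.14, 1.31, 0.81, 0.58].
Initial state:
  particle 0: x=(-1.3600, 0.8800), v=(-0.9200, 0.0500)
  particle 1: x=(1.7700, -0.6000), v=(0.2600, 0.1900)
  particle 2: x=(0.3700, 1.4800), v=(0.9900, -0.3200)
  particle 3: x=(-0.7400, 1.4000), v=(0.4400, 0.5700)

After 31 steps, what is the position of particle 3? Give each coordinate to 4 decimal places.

step 0: x0=(-1.3600, 0.8800) x1=(1.7700, -0.6000) x2=(0.3700, 1.4800) x3=(-0.7400, 1.4000)
step 1: x0=(-1.3867, 0.8820) x1=(1.7776, -0.5941) x2=(0.3991, 1.4701) x3=(-0.7273, 1.4161)
step 2: x0=(-1.4119, 0.8849) x1=(1.7849, -0.5880) x2=(0.4272, 1.4597) x3=(-0.7154, 1.4305)
step 3: x0=(-1.4355, 0.8887) x1=(1.7919, -0.5815) x2=(0.4541, 1.4489) x3=(-0.7043, 1.4432)
step 4: x0=(-1.4577, 0.8931) x1=(1.7985, -0.5747) x2=(0.4801, 1.4376) x3=(-0.6938, 1.4544)
step 5: x0=(-1.4786, 0.8983) x1=(1.8047, -0.5676) x2=(0.5051, 1.4258) x3=(-0.6839, 1.4641)
step 6: x0=(-1.4981, 0.9040) x1=(1.8106, -0.5601) x2=(0.5292, 1.4136) x3=(-0.6745, 1.4725)
step 7: x0=(-1.5163, 0.9103) x1=(1.8162, -0.5523) x2=(0.5524, 1.4010) x3=(-0.6656, 1.4796)
step 8: x0=(-1.5333, 0.9172) x1=(1.8214, -0.5442) x2=(0.5748, 1.3880) x3=(-0.6571, 1.4855)
step 9: x0=(-1.5491, 0.9245) x1=(1.8263, -0.5358) x2=(0.5963, 1.3746) x3=(-0.6490, 1.4903)
step 10: x0=(-1.5637, 0.9323) x1=(1.8308, -0.5270) x2=(0.6170, 1.3608) x3=(-0.6414, 1.4938)
step 11: x0=(-1.5772, 0.9405) x1=(1.8350, -0.5178) x2=(0.6370, 1.3467) x3=(-0.6341, 1.4963)
step 12: x0=(-1.5896, 0.9492) x1=(1.8388, -0.5083) x2=(0.6562, 1.3321) x3=(-0.6273, 1.4978)
step 13: x0=(-1.6008, 0.9582) x1=(1.8422, -0.4985) x2=(0.6748, 1.3172) x3=(-0.6208, 1.4982)
step 14: x0=(-1.6110, 0.9675) x1=(1.8453, -0.4883) x2=(0.6926, 1.3019) x3=(-0.6147, 1.4976)
step 15: x0=(-1.6201, 0.9772) x1=(1.8481, -0.4777) x2=(0.7099, 1.2862) x3=(-0.6090, 1.4960)
step 16: x0=(-1.6281, 0.9873) x1=(1.8504, -0.4667) x2=(0.7265, 1.2701) x3=(-0.6037, 1.4935)
step 17: x0=(-1.6350, 0.9976) x1=(1.8524, -0.4554) x2=(0.7425, 1.2536) x3=(-0.5988, 1.4901)
step 18: x0=(-1.6409, 1.0082) x1=(1.8540, -0.4436) x2=(0.7579, 1.2368) x3=(-0.5943, 1.4858)
step 19: x0=(-1.6457, 1.0191) x1=(1.8551, -0.4315) x2=(0.7728, 1.2195) x3=(-0.5903, 1.4805)
step 20: x0=(-1.6495, 1.0302) x1=(1.8559, -0.4189) x2=(0.7872, 1.2019) x3=(-0.5867, 1.4745)
step 21: x0=(-1.6522, 1.0416) x1=(1.8563, -0.4060) x2=(0.8011, 1.1838) x3=(-0.5836, 1.4675)
step 22: x0=(-1.6539, 1.0533) x1=(1.8563, -0.3926) x2=(0.8145, 1.1653) x3=(-0.5810, 1.4598)
step 23: x0=(-1.6544, 1.0651) x1=(1.8558, -0.3787) x2=(0.8275, 1.1463) x3=(-0.5789, 1.4512)
step 24: x0=(-1.6539, 1.0771) x1=(1.8549, -0.3644) x2=(0.8400, 1.1269) x3=(-0.5774, 1.4419)
step 25: x0=(-1.6523, 1.0894) x1=(1.8536, -0.3496) x2=(0.8522, 1.1070) x3=(-0.5765, 1.4318)
step 26: x0=(-1.6496, 1.1018) x1=(1.8518, -0.3344) x2=(0.8641, 1.0867) x3=(-0.5762, 1.4209)
step 27: x0=(-1.6458, 1.1143) x1=(1.8495, -0.3187) x2=(0.8756, 1.0658) x3=(-0.5765, 1.4093)
step 28: x0=(-1.6409, 1.1271) x1=(1.8467, -0.3024) x2=(0.8868, 1.0444) x3=(-0.5776, 1.3971)
step 29: x0=(-1.6348, 1.1399) x1=(1.8434, -0.2856) x2=(0.8978, 1.0224) x3=(-0.5794, 1.3841)
step 30: x0=(-1.6275, 1.1529) x1=(1.8396, -0.2683) x2=(0.9085, 0.9999) x3=(-0.5821, 1.3704)
step 31: x0=(-1.6190, 1.1660) x1=(1.8352, -0.2504) x2=(0.9191, 0.9768) x3=(-0.5856, 1.3562)

(-0.5856, 1.3562)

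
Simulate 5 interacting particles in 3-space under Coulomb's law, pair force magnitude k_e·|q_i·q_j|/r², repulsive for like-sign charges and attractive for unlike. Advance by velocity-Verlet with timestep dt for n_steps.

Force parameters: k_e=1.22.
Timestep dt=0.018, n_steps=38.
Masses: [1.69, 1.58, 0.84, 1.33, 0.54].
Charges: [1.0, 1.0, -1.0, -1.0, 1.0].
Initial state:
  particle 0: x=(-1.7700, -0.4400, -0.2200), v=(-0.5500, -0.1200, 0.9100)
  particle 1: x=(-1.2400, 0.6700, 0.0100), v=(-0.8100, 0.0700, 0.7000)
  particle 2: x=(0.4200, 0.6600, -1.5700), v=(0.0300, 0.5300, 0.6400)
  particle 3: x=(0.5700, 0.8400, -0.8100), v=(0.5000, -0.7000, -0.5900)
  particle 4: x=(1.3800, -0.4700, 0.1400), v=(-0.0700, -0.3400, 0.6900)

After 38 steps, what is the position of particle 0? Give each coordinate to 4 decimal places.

step 0: x0=(-1.7700, -0.4400, -0.2200) x1=(-1.2400, 0.6700, 0.0100) x2=(0.4200, 0.6600, -1.5700) x3=(0.5700, 0.8400, -0.8100) x4=(1.3800, -0.4700, 0.1400)
step 1: x0=(-1.7799, -0.4422, -0.2036) x1=(-1.2545, 0.6713, 0.0226) x2=(0.4204, 0.6694, -1.5588) x3=(0.5790, 0.8274, -0.8204) x4=(1.3787, -0.4760, 0.1523)
step 2: x0=(-1.7899, -0.4445, -0.1873) x1=(-1.2689, 0.6728, 0.0351) x2=(0.4206, 0.6786, -1.5481) x3=(0.5881, 0.8148, -0.8301) x4=(1.3775, -0.4818, 0.1644)
step 3: x0=(-1.7999, -0.4470, -0.1711) x1=(-1.2832, 0.6745, 0.0477) x2=(0.4206, 0.6876, -1.5381) x3=(0.5972, 0.8023, -0.8393) x4=(1.3762, -0.4875, 0.1763)
step 4: x0=(-1.8099, -0.4495, -0.1549) x1=(-1.2973, 0.6763, 0.0602) x2=(0.4202, 0.6963, -1.5288) x3=(0.6064, 0.7897, -0.8479) x4=(1.3749, -0.4929, 0.1880)
step 5: x0=(-1.8199, -0.4521, -0.1387) x1=(-1.3113, 0.6783, 0.0726) x2=(0.4196, 0.7049, -1.5202) x3=(0.6157, 0.7771, -0.8558) x4=(1.3736, -0.4982, 0.1994)
step 6: x0=(-1.8300, -0.4549, -0.1226) x1=(-1.3252, 0.6804, 0.0851) x2=(0.4186, 0.7133, -1.5124) x3=(0.6251, 0.7645, -0.8631) x4=(1.3724, -0.5032, 0.2106)
step 7: x0=(-1.8402, -0.4577, -0.1066) x1=(-1.3390, 0.6827, 0.0975) x2=(0.4172, 0.7216, -1.5054) x3=(0.6346, 0.7519, -0.8696) x4=(1.3711, -0.5081, 0.2216)
step 8: x0=(-1.8503, -0.4607, -0.0906) x1=(-1.3526, 0.6851, 0.1098) x2=(0.4154, 0.7297, -1.4993) x3=(0.6444, 0.7392, -0.8755) x4=(1.3698, -0.5128, 0.2324)
step 9: x0=(-1.8605, -0.4638, -0.0746) x1=(-1.3662, 0.6877, 0.1222) x2=(0.4132, 0.7377, -1.4940) x3=(0.6543, 0.7265, -0.8806) x4=(1.3685, -0.5172, 0.2430)
step 10: x0=(-1.8708, -0.4670, -0.0587) x1=(-1.3796, 0.6905, 0.1345) x2=(0.4105, 0.7457, -1.4895) x3=(0.6644, 0.7136, -0.8850) x4=(1.3673, -0.5215, 0.2533)
step 11: x0=(-1.8810, -0.4703, -0.0428) x1=(-1.3929, 0.6934, 0.1468) x2=(0.4073, 0.7537, -1.4860) x3=(0.6747, 0.7007, -0.8886) x4=(1.3660, -0.5256, 0.2634)
step 12: x0=(-1.8913, -0.4737, -0.0270) x1=(-1.4062, 0.6964, 0.1591) x2=(0.4037, 0.7617, -1.4832) x3=(0.6852, 0.6876, -0.8916) x4=(1.3647, -0.5296, 0.2733)
step 13: x0=(-1.9017, -0.4772, -0.0112) x1=(-1.4193, 0.6996, 0.1713) x2=(0.3994, 0.7698, -1.4813) x3=(0.6960, 0.6744, -0.8938) x4=(1.3635, -0.5333, 0.2830)
step 14: x0=(-1.9120, -0.4808, 0.0046) x1=(-1.4323, 0.7030, 0.1835) x2=(0.3947, 0.7779, -1.4802) x3=(0.7071, 0.6610, -0.8954) x4=(1.3622, -0.5369, 0.2924)
step 15: x0=(-1.9224, -0.4845, 0.0203) x1=(-1.4452, 0.7065, 0.1957) x2=(0.3894, 0.7862, -1.4799) x3=(0.7184, 0.6474, -0.8963) x4=(1.3610, -0.5402, 0.3016)
step 16: x0=(-1.9328, -0.4884, 0.0359) x1=(-1.4580, 0.7102, 0.2079) x2=(0.3836, 0.7945, -1.4803) x3=(0.7300, 0.6337, -0.8965) x4=(1.3598, -0.5434, 0.3106)
step 17: x0=(-1.9433, -0.4923, 0.0516) x1=(-1.4707, 0.7140, 0.2200) x2=(0.3772, 0.8031, -1.4814) x3=(0.7419, 0.6197, -0.8962) x4=(1.3585, -0.5464, 0.3193)
step 18: x0=(-1.9538, -0.4964, 0.0671) x1=(-1.4834, 0.7179, 0.2321) x2=(0.3703, 0.8118, -1.4831) x3=(0.7540, 0.6055, -0.8952) x4=(1.3573, -0.5493, 0.3278)
step 19: x0=(-1.9643, -0.5005, 0.0827) x1=(-1.4959, 0.7220, 0.2442) x2=(0.3628, 0.8207, -1.4854) x3=(0.7663, 0.5910, -0.8938) x4=(1.3561, -0.5519, 0.3361)
step 20: x0=(-1.9748, -0.5048, 0.0982) x1=(-1.5083, 0.7262, 0.2563) x2=(0.3549, 0.8298, -1.4881) x3=(0.7789, 0.5764, -0.8918) x4=(1.3549, -0.5544, 0.3441)
step 21: x0=(-1.9854, -0.5092, 0.1137) x1=(-1.5207, 0.7306, 0.2683) x2=(0.3465, 0.8391, -1.4914) x3=(0.7918, 0.5615, -0.8894) x4=(1.3538, -0.5566, 0.3519)
step 22: x0=(-1.9960, -0.5136, 0.1291) x1=(-1.5329, 0.7351, 0.2803) x2=(0.3376, 0.8485, -1.4951) x3=(0.8048, 0.5464, -0.8865) x4=(1.3526, -0.5587, 0.3594)
step 23: x0=(-2.0066, -0.5182, 0.1445) x1=(-1.5451, 0.7398, 0.2922) x2=(0.3282, 0.8582, -1.4992) x3=(0.8181, 0.5310, -0.8831) x4=(1.3514, -0.5606, 0.3667)
step 24: x0=(-2.0173, -0.5229, 0.1598) x1=(-1.5572, 0.7446, 0.3042) x2=(0.3184, 0.8680, -1.5036) x3=(0.8316, 0.5154, -0.8794) x4=(1.3503, -0.5624, 0.3737)
step 25: x0=(-2.0280, -0.5277, 0.1752) x1=(-1.5692, 0.7495, 0.3161) x2=(0.3082, 0.8780, -1.5084) x3=(0.8453, 0.4996, -0.8753) x4=(1.3491, -0.5639, 0.3805)
step 26: x0=(-2.0387, -0.5325, 0.1905) x1=(-1.5812, 0.7546, 0.3280) x2=(0.2977, 0.8882, -1.5134) x3=(0.8591, 0.4836, -0.8709) x4=(1.3480, -0.5653, 0.3871)
step 27: x0=(-2.0494, -0.5375, 0.2057) x1=(-1.5930, 0.7598, 0.3398) x2=(0.2867, 0.8986, -1.5186) x3=(0.8731, 0.4674, -0.8662) x4=(1.3469, -0.5665, 0.3933)
step 28: x0=(-2.0602, -0.5426, 0.2210) x1=(-1.6048, 0.7651, 0.3517) x2=(0.2754, 0.9091, -1.5240) x3=(0.8873, 0.4510, -0.8611) x4=(1.3458, -0.5675, 0.3994)
step 29: x0=(-2.0710, -0.5478, 0.2362) x1=(-1.6165, 0.7706, 0.3635) x2=(0.2638, 0.9198, -1.5297) x3=(0.9016, 0.4344, -0.8557) x4=(1.3447, -0.5683, 0.4051)
step 30: x0=(-2.0818, -0.5530, 0.2513) x1=(-1.6281, 0.7762, 0.3753) x2=(0.2519, 0.9306, -1.5355) x3=(0.9160, 0.4176, -0.8501) x4=(1.3437, -0.5689, 0.4106)
step 31: x0=(-2.0926, -0.5584, 0.2665) x1=(-1.6397, 0.7819, 0.3870) x2=(0.2397, 0.9415, -1.5414) x3=(0.9306, 0.4005, -0.8442) x4=(1.3426, -0.5693, 0.4158)
step 32: x0=(-2.1034, -0.5638, 0.2816) x1=(-1.6512, 0.7877, 0.3988) x2=(0.2271, 0.9525, -1.5474) x3=(0.9453, 0.3834, -0.8380) x4=(1.3416, -0.5696, 0.4207)
step 33: x0=(-2.1143, -0.5694, 0.2966) x1=(-1.6626, 0.7937, 0.4105) x2=(0.2144, 0.9637, -1.5536) x3=(0.9601, 0.3660, -0.8316) x4=(1.3406, -0.5696, 0.4254)
step 34: x0=(-2.1252, -0.5750, 0.3117) x1=(-1.6740, 0.7998, 0.4221) x2=(0.2013, 0.9750, -1.5598) x3=(0.9750, 0.3485, -0.8249) x4=(1.3396, -0.5695, 0.4298)
step 35: x0=(-2.1361, -0.5808, 0.3267) x1=(-1.6853, 0.8060, 0.4338) x2=(0.1881, 0.9863, -1.5661) x3=(0.9900, 0.3308, -0.8181) x4=(1.3386, -0.5692, 0.4338)
step 36: x0=(-2.1471, -0.5866, 0.3417) x1=(-1.6965, 0.8123, 0.4454) x2=(0.1746, 0.9978, -1.5724) x3=(1.0051, 0.3129, -0.8110) x4=(1.3376, -0.5687, 0.4376)
step 37: x0=(-2.1580, -0.5925, 0.3567) x1=(-1.7077, 0.8187, 0.4570) x2=(0.1609, 1.0093, -1.5788) x3=(1.0203, 0.2949, -0.8037) x4=(1.3366, -0.5680, 0.4411)
step 38: x0=(-2.1690, -0.5985, 0.3716) x1=(-1.7188, 0.8253, 0.4685) x2=(0.1470, 1.0210, -1.5853) x3=(1.0355, 0.2767, -0.7961) x4=(1.3357, -0.5671, 0.4442)

(-2.1690, -0.5985, 0.3716)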